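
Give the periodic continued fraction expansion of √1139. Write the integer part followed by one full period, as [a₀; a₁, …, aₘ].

[33; 1, 2, 1, 66]

a₀ = ⌊√1139⌋ = 33.
With m₀=0, d₀=1 and mₖ₊₁ = dₖaₖ − mₖ, dₖ₊₁ = (n − mₖ₊₁²)/dₖ, aₖ₊₁ = ⌊(a₀+mₖ₊₁)/dₖ₊₁⌋:
  k=1: m=33, d=50, a=1
  k=2: m=17, d=17, a=2
  k=3: m=17, d=50, a=1
  k=4: m=33, d=1, a=66
d=1 and a=2a₀=66 at k=4, so the next step gives (m, d) = (33, 50) again — its k=1 value — and the period has length 4.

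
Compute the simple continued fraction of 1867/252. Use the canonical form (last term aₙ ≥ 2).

[7; 2, 2, 4, 5, 2]

1867 = 7·252 + 103
252 = 2·103 + 46
103 = 2·46 + 11
46 = 4·11 + 2
11 = 5·2 + 1
2 = 2·1 + 0  (stop)
So 1867/252 = [7; 2, 2, 4, 5, 2].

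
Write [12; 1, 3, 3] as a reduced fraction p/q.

166/13

Fold from the inside: start with 3/1.
  3 + 1/3 = 10/3
  1 + 3/10 = 13/10
  12 + 10/13 = 166/13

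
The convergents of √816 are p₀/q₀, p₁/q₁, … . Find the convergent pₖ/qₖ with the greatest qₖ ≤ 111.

2828/99

√816 = [28; 1, 1, 3, 3, 3, 1, 1, 56, …] (period length 8).
Convergents:
  p_0/q_0 = 28/1
  p_1/q_1 = 29/1
  p_2/q_2 = 57/2
  p_3/q_3 = 200/7
  p_4/q_4 = 657/23
  p_5/q_5 = 2171/76
  p_6/q_6 = 2828/99
  p_7/q_7 = 4999/175
q_6 = 99 ≤ 111 < 175 = q_7, so the answer is 2828/99.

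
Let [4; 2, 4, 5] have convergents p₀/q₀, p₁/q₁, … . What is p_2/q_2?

40/9

Using pₖ = aₖpₖ₋₁ + pₖ₋₂, qₖ = aₖqₖ₋₁ + qₖ₋₂ (with p₋₁=1, p₋₂=0, q₋₁=0, q₋₂=1):
  k=0: a=4, p=4, q=1
  k=1: a=2, p=9, q=2
  k=2: a=4, p=40, q=9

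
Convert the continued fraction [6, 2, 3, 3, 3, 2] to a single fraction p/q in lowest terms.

Using pₖ = aₖpₖ₋₁ + pₖ₋₂ and qₖ = aₖqₖ₋₁ + qₖ₋₂:
  k=0: a=6, p=6, q=1
  k=1: a=2, p=13, q=2
  k=2: a=3, p=45, q=7
  k=3: a=3, p=148, q=23
  k=4: a=3, p=489, q=76
  k=5: a=2, p=1126, q=175

1126/175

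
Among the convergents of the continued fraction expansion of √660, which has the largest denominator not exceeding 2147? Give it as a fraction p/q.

√660 = [25; 1, 2, 4, 2, 1, 50, …] (period length 6).
Convergents:
  p_0/q_0 = 25/1
  p_1/q_1 = 26/1
  p_2/q_2 = 77/3
  p_3/q_3 = 334/13
  p_4/q_4 = 745/29
  p_5/q_5 = 1079/42
  p_6/q_6 = 54695/2129
  p_7/q_7 = 55774/2171
q_6 = 2129 ≤ 2147 < 2171 = q_7, so the answer is 54695/2129.

54695/2129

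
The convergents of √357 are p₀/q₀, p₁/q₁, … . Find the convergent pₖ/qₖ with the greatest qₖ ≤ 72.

359/19

√357 = [18; 1, 8, 2, 8, 1, 36, …] (period length 6).
Convergents:
  p_0/q_0 = 18/1
  p_1/q_1 = 19/1
  p_2/q_2 = 170/9
  p_3/q_3 = 359/19
  p_4/q_4 = 3042/161
q_3 = 19 ≤ 72 < 161 = q_4, so the answer is 359/19.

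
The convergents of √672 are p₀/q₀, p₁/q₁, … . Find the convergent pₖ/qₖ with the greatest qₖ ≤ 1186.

17498/675

√672 = [25; 1, 11, 1, 50, …] (period length 4).
Convergents:
  p_0/q_0 = 25/1
  p_1/q_1 = 26/1
  p_2/q_2 = 311/12
  p_3/q_3 = 337/13
  p_4/q_4 = 17161/662
  p_5/q_5 = 17498/675
  p_6/q_6 = 209639/8087
q_5 = 675 ≤ 1186 < 8087 = q_6, so the answer is 17498/675.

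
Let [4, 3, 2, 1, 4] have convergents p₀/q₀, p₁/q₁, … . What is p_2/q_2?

30/7

Using pₖ = aₖpₖ₋₁ + pₖ₋₂, qₖ = aₖqₖ₋₁ + qₖ₋₂ (with p₋₁=1, p₋₂=0, q₋₁=0, q₋₂=1):
  k=0: a=4, p=4, q=1
  k=1: a=3, p=13, q=3
  k=2: a=2, p=30, q=7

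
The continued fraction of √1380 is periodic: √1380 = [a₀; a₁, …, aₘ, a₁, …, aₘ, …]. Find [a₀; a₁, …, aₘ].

[37; 6, 1, 2, 1, 6, 74]

a₀ = ⌊√1380⌋ = 37.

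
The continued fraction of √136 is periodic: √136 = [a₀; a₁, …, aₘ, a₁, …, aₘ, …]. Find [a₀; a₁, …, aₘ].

a₀ = ⌊√136⌋ = 11.
With m₀=0, d₀=1 and mₖ₊₁ = dₖaₖ − mₖ, dₖ₊₁ = (n − mₖ₊₁²)/dₖ, aₖ₊₁ = ⌊(a₀+mₖ₊₁)/dₖ₊₁⌋:
  k=1: m=11, d=15, a=1
  k=2: m=4, d=8, a=1
  k=3: m=4, d=15, a=1
  k=4: m=11, d=1, a=22
d=1 and a=2a₀=22 at k=4, so the next step gives (m, d) = (11, 15) again — its k=1 value — and the period has length 4.

[11; 1, 1, 1, 22]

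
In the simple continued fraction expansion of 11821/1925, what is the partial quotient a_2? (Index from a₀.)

11821 = 6·1925 + 271   →  a_0 = 6
1925 = 7·271 + 28   →  a_1 = 7
271 = 9·28 + 19   →  a_2 = 9

9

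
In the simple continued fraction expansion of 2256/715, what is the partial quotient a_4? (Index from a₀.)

1

2256 = 3·715 + 111   →  a_0 = 3
715 = 6·111 + 49   →  a_1 = 6
111 = 2·49 + 13   →  a_2 = 2
49 = 3·13 + 10   →  a_3 = 3
13 = 1·10 + 3   →  a_4 = 1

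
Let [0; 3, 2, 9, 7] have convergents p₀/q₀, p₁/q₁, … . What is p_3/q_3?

19/66

Using pₖ = aₖpₖ₋₁ + pₖ₋₂, qₖ = aₖqₖ₋₁ + qₖ₋₂ (with p₋₁=1, p₋₂=0, q₋₁=0, q₋₂=1):
  k=0: a=0, p=0, q=1
  k=1: a=3, p=1, q=3
  k=2: a=2, p=2, q=7
  k=3: a=9, p=19, q=66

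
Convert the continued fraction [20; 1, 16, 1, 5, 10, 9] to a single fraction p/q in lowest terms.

207324/9899

Using pₖ = aₖpₖ₋₁ + pₖ₋₂ and qₖ = aₖqₖ₋₁ + qₖ₋₂:
  k=0: a=20, p=20, q=1
  k=1: a=1, p=21, q=1
  k=2: a=16, p=356, q=17
  k=3: a=1, p=377, q=18
  k=4: a=5, p=2241, q=107
  k=5: a=10, p=22787, q=1088
  k=6: a=9, p=207324, q=9899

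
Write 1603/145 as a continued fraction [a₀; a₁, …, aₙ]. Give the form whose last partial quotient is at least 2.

1603 = 11×145 + 8
145 = 18×8 + 1
8 = 8×1 + 0  (stop)
So 1603/145 = [11; 18, 8].

[11; 18, 8]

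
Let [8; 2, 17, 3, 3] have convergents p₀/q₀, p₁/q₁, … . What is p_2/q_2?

297/35

Using pₖ = aₖpₖ₋₁ + pₖ₋₂, qₖ = aₖqₖ₋₁ + qₖ₋₂ (with p₋₁=1, p₋₂=0, q₋₁=0, q₋₂=1):
  k=0: a=8, p=8, q=1
  k=1: a=2, p=17, q=2
  k=2: a=17, p=297, q=35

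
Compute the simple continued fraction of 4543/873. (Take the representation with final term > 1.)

4543 = 5·873 + 178
873 = 4·178 + 161
178 = 1·161 + 17
161 = 9·17 + 8
17 = 2·8 + 1
8 = 8·1 + 0  (stop)
So 4543/873 = [5; 4, 1, 9, 2, 8].

[5; 4, 1, 9, 2, 8]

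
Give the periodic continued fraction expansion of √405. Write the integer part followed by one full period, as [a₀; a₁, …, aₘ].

a₀ = ⌊√405⌋ = 20.
With m₀=0, d₀=1 and mₖ₊₁ = dₖaₖ − mₖ, dₖ₊₁ = (n − mₖ₊₁²)/dₖ, aₖ₊₁ = ⌊(a₀+mₖ₊₁)/dₖ₊₁⌋:
  k=1: m=20, d=5, a=8
  k=2: m=20, d=1, a=40
d=1 and a=2a₀=40 at k=2, so the next step gives (m, d) = (20, 5) again — its k=1 value — and the period has length 2.

[20; 8, 40]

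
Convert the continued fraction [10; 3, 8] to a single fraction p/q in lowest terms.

258/25

Fold from the inside: start with 8/1.
  3 + 1/8 = 25/8
  10 + 8/25 = 258/25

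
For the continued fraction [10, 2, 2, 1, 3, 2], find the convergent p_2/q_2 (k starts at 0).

52/5

Using pₖ = aₖpₖ₋₁ + pₖ₋₂, qₖ = aₖqₖ₋₁ + qₖ₋₂ (with p₋₁=1, p₋₂=0, q₋₁=0, q₋₂=1):
  k=0: a=10, p=10, q=1
  k=1: a=2, p=21, q=2
  k=2: a=2, p=52, q=5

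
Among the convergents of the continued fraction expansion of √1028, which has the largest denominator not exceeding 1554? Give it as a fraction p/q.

32864/1025

√1028 = [32; 16, 64, …] (period length 2).
Convergents:
  p_0/q_0 = 32/1
  p_1/q_1 = 513/16
  p_2/q_2 = 32864/1025
  p_3/q_3 = 526337/16416
q_2 = 1025 ≤ 1554 < 16416 = q_3, so the answer is 32864/1025.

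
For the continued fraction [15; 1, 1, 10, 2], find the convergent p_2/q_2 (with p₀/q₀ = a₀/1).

31/2

Using pₖ = aₖpₖ₋₁ + pₖ₋₂, qₖ = aₖqₖ₋₁ + qₖ₋₂ (with p₋₁=1, p₋₂=0, q₋₁=0, q₋₂=1):
  k=0: a=15, p=15, q=1
  k=1: a=1, p=16, q=1
  k=2: a=1, p=31, q=2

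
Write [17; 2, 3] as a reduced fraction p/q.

122/7

Fold from the inside: start with 3/1.
  2 + 1/3 = 7/3
  17 + 3/7 = 122/7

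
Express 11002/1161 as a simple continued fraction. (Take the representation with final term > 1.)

[9; 2, 10, 18, 3]

11002 = 9×1161 + 553
1161 = 2×553 + 55
553 = 10×55 + 3
55 = 18×3 + 1
3 = 3×1 + 0  (stop)
So 11002/1161 = [9; 2, 10, 18, 3].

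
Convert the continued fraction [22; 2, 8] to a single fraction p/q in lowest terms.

Using pₖ = aₖpₖ₋₁ + pₖ₋₂ and qₖ = aₖqₖ₋₁ + qₖ₋₂:
  k=0: a=22, p=22, q=1
  k=1: a=2, p=45, q=2
  k=2: a=8, p=382, q=17

382/17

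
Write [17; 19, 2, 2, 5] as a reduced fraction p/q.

8935/524

Fold from the inside: start with 5/1.
  2 + 1/5 = 11/5
  2 + 5/11 = 27/11
  19 + 11/27 = 524/27
  17 + 27/524 = 8935/524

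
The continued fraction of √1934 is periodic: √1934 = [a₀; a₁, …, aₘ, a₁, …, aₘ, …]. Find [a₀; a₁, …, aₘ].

[43; 1, 42, 1, 86]

a₀ = ⌊√1934⌋ = 43.
With m₀=0, d₀=1 and mₖ₊₁ = dₖaₖ − mₖ, dₖ₊₁ = (n − mₖ₊₁²)/dₖ, aₖ₊₁ = ⌊(a₀+mₖ₊₁)/dₖ₊₁⌋:
  k=1: m=43, d=85, a=1
  k=2: m=42, d=2, a=42
  k=3: m=42, d=85, a=1
  k=4: m=43, d=1, a=86
d=1 and a=2a₀=86 at k=4, so the next step gives (m, d) = (43, 85) again — its k=1 value — and the period has length 4.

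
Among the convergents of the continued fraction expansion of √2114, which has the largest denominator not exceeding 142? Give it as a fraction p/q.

2115/46

√2114 = [45; 1, 44, 1, 90, …] (period length 4).
Convergents:
  p_0/q_0 = 45/1
  p_1/q_1 = 46/1
  p_2/q_2 = 2069/45
  p_3/q_3 = 2115/46
  p_4/q_4 = 192419/4185
q_3 = 46 ≤ 142 < 4185 = q_4, so the answer is 2115/46.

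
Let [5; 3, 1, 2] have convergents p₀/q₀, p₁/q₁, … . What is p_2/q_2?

Using pₖ = aₖpₖ₋₁ + pₖ₋₂, qₖ = aₖqₖ₋₁ + qₖ₋₂ (with p₋₁=1, p₋₂=0, q₋₁=0, q₋₂=1):
  k=0: a=5, p=5, q=1
  k=1: a=3, p=16, q=3
  k=2: a=1, p=21, q=4

21/4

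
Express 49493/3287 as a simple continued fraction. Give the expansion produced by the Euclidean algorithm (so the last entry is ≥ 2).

[15; 17, 2, 15, 6]

49493 = 15*3287 + 188
3287 = 17*188 + 91
188 = 2*91 + 6
91 = 15*6 + 1
6 = 6*1 + 0  (stop)
So 49493/3287 = [15; 17, 2, 15, 6].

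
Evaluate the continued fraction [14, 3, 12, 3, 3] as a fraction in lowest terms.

Fold from the inside: start with 3/1.
  3 + 1/3 = 10/3
  12 + 3/10 = 123/10
  3 + 10/123 = 379/123
  14 + 123/379 = 5429/379

5429/379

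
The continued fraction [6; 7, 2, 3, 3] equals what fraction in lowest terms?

Using pₖ = aₖpₖ₋₁ + pₖ₋₂ and qₖ = aₖqₖ₋₁ + qₖ₋₂:
  k=0: a=6, p=6, q=1
  k=1: a=7, p=43, q=7
  k=2: a=2, p=92, q=15
  k=3: a=3, p=319, q=52
  k=4: a=3, p=1049, q=171

1049/171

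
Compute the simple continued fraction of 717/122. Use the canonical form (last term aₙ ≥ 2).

[5; 1, 7, 7, 2]

717 = 5*122 + 107
122 = 1*107 + 15
107 = 7*15 + 2
15 = 7*2 + 1
2 = 2*1 + 0  (stop)
So 717/122 = [5; 1, 7, 7, 2].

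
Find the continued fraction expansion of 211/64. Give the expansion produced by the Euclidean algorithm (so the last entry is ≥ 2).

[3; 3, 2, 1, 2, 2]

211 = 3*64 + 19
64 = 3*19 + 7
19 = 2*7 + 5
7 = 1*5 + 2
5 = 2*2 + 1
2 = 2*1 + 0  (stop)
So 211/64 = [3; 3, 2, 1, 2, 2].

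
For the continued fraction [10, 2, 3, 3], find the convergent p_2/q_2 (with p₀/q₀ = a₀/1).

73/7

Using pₖ = aₖpₖ₋₁ + pₖ₋₂, qₖ = aₖqₖ₋₁ + qₖ₋₂ (with p₋₁=1, p₋₂=0, q₋₁=0, q₋₂=1):
  k=0: a=10, p=10, q=1
  k=1: a=2, p=21, q=2
  k=2: a=3, p=73, q=7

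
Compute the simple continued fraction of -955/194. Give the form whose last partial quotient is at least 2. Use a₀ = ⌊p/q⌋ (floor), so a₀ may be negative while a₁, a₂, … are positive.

[-5; 12, 1, 14]

-955 = -5×194 + 15
194 = 12×15 + 14
15 = 1×14 + 1
14 = 14×1 + 0  (stop)
So -955/194 = [-5; 12, 1, 14].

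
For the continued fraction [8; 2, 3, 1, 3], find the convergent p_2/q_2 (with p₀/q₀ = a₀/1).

Using pₖ = aₖpₖ₋₁ + pₖ₋₂, qₖ = aₖqₖ₋₁ + qₖ₋₂ (with p₋₁=1, p₋₂=0, q₋₁=0, q₋₂=1):
  k=0: a=8, p=8, q=1
  k=1: a=2, p=17, q=2
  k=2: a=3, p=59, q=7

59/7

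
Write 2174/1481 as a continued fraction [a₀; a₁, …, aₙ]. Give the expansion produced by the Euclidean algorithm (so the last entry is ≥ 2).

2174 = 1*1481 + 693
1481 = 2*693 + 95
693 = 7*95 + 28
95 = 3*28 + 11
28 = 2*11 + 6
11 = 1*6 + 5
6 = 1*5 + 1
5 = 5*1 + 0  (stop)
So 2174/1481 = [1; 2, 7, 3, 2, 1, 1, 5].

[1; 2, 7, 3, 2, 1, 1, 5]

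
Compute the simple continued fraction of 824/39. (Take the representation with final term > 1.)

[21; 7, 1, 4]

824 = 21·39 + 5
39 = 7·5 + 4
5 = 1·4 + 1
4 = 4·1 + 0  (stop)
So 824/39 = [21; 7, 1, 4].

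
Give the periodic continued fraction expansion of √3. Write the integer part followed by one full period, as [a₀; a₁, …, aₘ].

[1; 1, 2]

a₀ = ⌊√3⌋ = 1.
With m₀=0, d₀=1 and mₖ₊₁ = dₖaₖ − mₖ, dₖ₊₁ = (n − mₖ₊₁²)/dₖ, aₖ₊₁ = ⌊(a₀+mₖ₊₁)/dₖ₊₁⌋:
  k=1: m=1, d=2, a=1
  k=2: m=1, d=1, a=2
d=1 and a=2a₀=2 at k=2, so the next step gives (m, d) = (1, 2) again — its k=1 value — and the period has length 2.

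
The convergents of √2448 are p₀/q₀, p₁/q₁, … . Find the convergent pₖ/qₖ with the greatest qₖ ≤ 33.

√2448 = [49; 2, 10, 2, 98, …] (period length 4).
Convergents:
  p_0/q_0 = 49/1
  p_1/q_1 = 99/2
  p_2/q_2 = 1039/21
  p_3/q_3 = 2177/44
q_2 = 21 ≤ 33 < 44 = q_3, so the answer is 1039/21.

1039/21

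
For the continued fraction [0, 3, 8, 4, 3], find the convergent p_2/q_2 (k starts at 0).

8/25

Using pₖ = aₖpₖ₋₁ + pₖ₋₂, qₖ = aₖqₖ₋₁ + qₖ₋₂ (with p₋₁=1, p₋₂=0, q₋₁=0, q₋₂=1):
  k=0: a=0, p=0, q=1
  k=1: a=3, p=1, q=3
  k=2: a=8, p=8, q=25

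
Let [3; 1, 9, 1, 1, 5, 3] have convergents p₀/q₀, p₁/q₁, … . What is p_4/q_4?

82/21

Using pₖ = aₖpₖ₋₁ + pₖ₋₂, qₖ = aₖqₖ₋₁ + qₖ₋₂ (with p₋₁=1, p₋₂=0, q₋₁=0, q₋₂=1):
  k=0: a=3, p=3, q=1
  k=1: a=1, p=4, q=1
  k=2: a=9, p=39, q=10
  k=3: a=1, p=43, q=11
  k=4: a=1, p=82, q=21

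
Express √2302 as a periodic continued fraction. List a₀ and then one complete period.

a₀ = ⌊√2302⌋ = 47.
With m₀=0, d₀=1 and mₖ₊₁ = dₖaₖ − mₖ, dₖ₊₁ = (n − mₖ₊₁²)/dₖ, aₖ₊₁ = ⌊(a₀+mₖ₊₁)/dₖ₊₁⌋:
  k=1: m=47, d=93, a=1
  k=2: m=46, d=2, a=46
  k=3: m=46, d=93, a=1
  k=4: m=47, d=1, a=94
d=1 and a=2a₀=94 at k=4, so the next step gives (m, d) = (47, 93) again — its k=1 value — and the period has length 4.

[47; 1, 46, 1, 94]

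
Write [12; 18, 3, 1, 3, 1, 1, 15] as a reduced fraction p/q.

Using pₖ = aₖpₖ₋₁ + pₖ₋₂ and qₖ = aₖqₖ₋₁ + qₖ₋₂:
  k=0: a=12, p=12, q=1
  k=1: a=18, p=217, q=18
  k=2: a=3, p=663, q=55
  k=3: a=1, p=880, q=73
  k=4: a=3, p=3303, q=274
  k=5: a=1, p=4183, q=347
  k=6: a=1, p=7486, q=621
  k=7: a=15, p=116473, q=9662

116473/9662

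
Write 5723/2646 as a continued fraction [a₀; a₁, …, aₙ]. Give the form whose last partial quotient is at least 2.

[2; 6, 7, 5, 2, 5]

5723 = 2×2646 + 431
2646 = 6×431 + 60
431 = 7×60 + 11
60 = 5×11 + 5
11 = 2×5 + 1
5 = 5×1 + 0  (stop)
So 5723/2646 = [2; 6, 7, 5, 2, 5].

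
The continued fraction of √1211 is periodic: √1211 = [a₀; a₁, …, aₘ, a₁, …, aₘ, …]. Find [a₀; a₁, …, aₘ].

[34; 1, 3, 1, 68]

a₀ = ⌊√1211⌋ = 34.
With m₀=0, d₀=1 and mₖ₊₁ = dₖaₖ − mₖ, dₖ₊₁ = (n − mₖ₊₁²)/dₖ, aₖ₊₁ = ⌊(a₀+mₖ₊₁)/dₖ₊₁⌋:
  k=1: m=34, d=55, a=1
  k=2: m=21, d=14, a=3
  k=3: m=21, d=55, a=1
  k=4: m=34, d=1, a=68
d=1 and a=2a₀=68 at k=4, so the next step gives (m, d) = (34, 55) again — its k=1 value — and the period has length 4.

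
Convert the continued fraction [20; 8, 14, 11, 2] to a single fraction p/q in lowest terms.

Using pₖ = aₖpₖ₋₁ + pₖ₋₂ and qₖ = aₖqₖ₋₁ + qₖ₋₂:
  k=0: a=20, p=20, q=1
  k=1: a=8, p=161, q=8
  k=2: a=14, p=2274, q=113
  k=3: a=11, p=25175, q=1251
  k=4: a=2, p=52624, q=2615

52624/2615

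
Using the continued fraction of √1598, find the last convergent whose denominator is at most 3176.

√1598 = [39; 1, 38, 1, 78, …] (period length 4).
Convergents:
  p_0/q_0 = 39/1
  p_1/q_1 = 40/1
  p_2/q_2 = 1559/39
  p_3/q_3 = 1599/40
  p_4/q_4 = 126281/3159
  p_5/q_5 = 127880/3199
q_4 = 3159 ≤ 3176 < 3199 = q_5, so the answer is 126281/3159.

126281/3159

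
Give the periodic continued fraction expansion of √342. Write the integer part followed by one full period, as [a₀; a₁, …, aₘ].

a₀ = ⌊√342⌋ = 18.
With m₀=0, d₀=1 and mₖ₊₁ = dₖaₖ − mₖ, dₖ₊₁ = (n − mₖ₊₁²)/dₖ, aₖ₊₁ = ⌊(a₀+mₖ₊₁)/dₖ₊₁⌋:
  k=1: m=18, d=18, a=2
  k=2: m=18, d=1, a=36
d=1 and a=2a₀=36 at k=2, so the next step gives (m, d) = (18, 18) again — its k=1 value — and the period has length 2.

[18; 2, 36]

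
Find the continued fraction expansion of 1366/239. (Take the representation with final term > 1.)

1366 = 5*239 + 171
239 = 1*171 + 68
171 = 2*68 + 35
68 = 1*35 + 33
35 = 1*33 + 2
33 = 16*2 + 1
2 = 2*1 + 0  (stop)
So 1366/239 = [5; 1, 2, 1, 1, 16, 2].

[5; 1, 2, 1, 1, 16, 2]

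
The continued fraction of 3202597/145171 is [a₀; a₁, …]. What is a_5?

3202597 = 22·145171 + 8835   →  a_0 = 22
145171 = 16·8835 + 3811   →  a_1 = 16
8835 = 2·3811 + 1213   →  a_2 = 2
3811 = 3·1213 + 172   →  a_3 = 3
1213 = 7·172 + 9   →  a_4 = 7
172 = 19·9 + 1   →  a_5 = 19

19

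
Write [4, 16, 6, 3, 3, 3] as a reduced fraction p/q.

Fold from the inside: start with 3/1.
  3 + 1/3 = 10/3
  3 + 3/10 = 33/10
  6 + 10/33 = 208/33
  16 + 33/208 = 3361/208
  4 + 208/3361 = 13652/3361

13652/3361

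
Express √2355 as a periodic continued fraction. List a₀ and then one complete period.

[48; 1, 1, 8, 3, 8, 1, 1, 96]

a₀ = ⌊√2355⌋ = 48.
With m₀=0, d₀=1 and mₖ₊₁ = dₖaₖ − mₖ, dₖ₊₁ = (n − mₖ₊₁²)/dₖ, aₖ₊₁ = ⌊(a₀+mₖ₊₁)/dₖ₊₁⌋:
  k=1: m=48, d=51, a=1
  k=2: m=3, d=46, a=1
  k=3: m=43, d=11, a=8
  k=4: m=45, d=30, a=3
  k=5: m=45, d=11, a=8
  k=6: m=43, d=46, a=1
  k=7: m=3, d=51, a=1
  k=8: m=48, d=1, a=96
d=1 and a=2a₀=96 at k=8, so the next step gives (m, d) = (48, 51) again — its k=1 value — and the period has length 8.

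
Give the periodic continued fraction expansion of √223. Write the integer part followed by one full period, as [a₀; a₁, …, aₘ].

[14; 1, 13, 1, 28]

a₀ = ⌊√223⌋ = 14.
With m₀=0, d₀=1 and mₖ₊₁ = dₖaₖ − mₖ, dₖ₊₁ = (n − mₖ₊₁²)/dₖ, aₖ₊₁ = ⌊(a₀+mₖ₊₁)/dₖ₊₁⌋:
  k=1: m=14, d=27, a=1
  k=2: m=13, d=2, a=13
  k=3: m=13, d=27, a=1
  k=4: m=14, d=1, a=28
d=1 and a=2a₀=28 at k=4, so the next step gives (m, d) = (14, 27) again — its k=1 value — and the period has length 4.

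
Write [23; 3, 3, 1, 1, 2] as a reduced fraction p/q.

1375/59

Fold from the inside: start with 2/1.
  1 + 1/2 = 3/2
  1 + 2/3 = 5/3
  3 + 3/5 = 18/5
  3 + 5/18 = 59/18
  23 + 18/59 = 1375/59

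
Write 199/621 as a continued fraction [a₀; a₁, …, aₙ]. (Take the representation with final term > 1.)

[0; 3, 8, 3, 2, 3]

199 = 0*621 + 199
621 = 3*199 + 24
199 = 8*24 + 7
24 = 3*7 + 3
7 = 2*3 + 1
3 = 3*1 + 0  (stop)
So 199/621 = [0; 3, 8, 3, 2, 3].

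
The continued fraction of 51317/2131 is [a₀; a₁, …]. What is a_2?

3

51317 = 24·2131 + 173   →  a_0 = 24
2131 = 12·173 + 55   →  a_1 = 12
173 = 3·55 + 8   →  a_2 = 3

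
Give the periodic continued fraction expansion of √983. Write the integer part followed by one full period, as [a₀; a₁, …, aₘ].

[31; 2, 1, 5, 31, 5, 1, 2, 62]

a₀ = ⌊√983⌋ = 31.
With m₀=0, d₀=1 and mₖ₊₁ = dₖaₖ − mₖ, dₖ₊₁ = (n − mₖ₊₁²)/dₖ, aₖ₊₁ = ⌊(a₀+mₖ₊₁)/dₖ₊₁⌋:
  k=1: m=31, d=22, a=2
  k=2: m=13, d=37, a=1
  k=3: m=24, d=11, a=5
  k=4: m=31, d=2, a=31
  k=5: m=31, d=11, a=5
  k=6: m=24, d=37, a=1
  k=7: m=13, d=22, a=2
  k=8: m=31, d=1, a=62
d=1 and a=2a₀=62 at k=8, so the next step gives (m, d) = (31, 22) again — its k=1 value — and the period has length 8.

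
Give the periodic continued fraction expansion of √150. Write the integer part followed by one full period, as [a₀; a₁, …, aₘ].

a₀ = ⌊√150⌋ = 12.
With m₀=0, d₀=1 and mₖ₊₁ = dₖaₖ − mₖ, dₖ₊₁ = (n − mₖ₊₁²)/dₖ, aₖ₊₁ = ⌊(a₀+mₖ₊₁)/dₖ₊₁⌋:
  k=1: m=12, d=6, a=4
  k=2: m=12, d=1, a=24
d=1 and a=2a₀=24 at k=2, so the next step gives (m, d) = (12, 6) again — its k=1 value — and the period has length 2.

[12; 4, 24]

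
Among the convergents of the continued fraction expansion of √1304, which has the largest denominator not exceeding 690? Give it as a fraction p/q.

√1304 = [36; 9, 72, …] (period length 2).
Convergents:
  p_0/q_0 = 36/1
  p_1/q_1 = 325/9
  p_2/q_2 = 23436/649
  p_3/q_3 = 211249/5850
q_2 = 649 ≤ 690 < 5850 = q_3, so the answer is 23436/649.

23436/649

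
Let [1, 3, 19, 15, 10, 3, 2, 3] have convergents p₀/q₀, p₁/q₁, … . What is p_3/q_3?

1159/873

Using pₖ = aₖpₖ₋₁ + pₖ₋₂, qₖ = aₖqₖ₋₁ + qₖ₋₂ (with p₋₁=1, p₋₂=0, q₋₁=0, q₋₂=1):
  k=0: a=1, p=1, q=1
  k=1: a=3, p=4, q=3
  k=2: a=19, p=77, q=58
  k=3: a=15, p=1159, q=873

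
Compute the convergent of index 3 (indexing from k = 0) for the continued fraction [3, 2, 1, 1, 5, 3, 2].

17/5

Using pₖ = aₖpₖ₋₁ + pₖ₋₂, qₖ = aₖqₖ₋₁ + qₖ₋₂ (with p₋₁=1, p₋₂=0, q₋₁=0, q₋₂=1):
  k=0: a=3, p=3, q=1
  k=1: a=2, p=7, q=2
  k=2: a=1, p=10, q=3
  k=3: a=1, p=17, q=5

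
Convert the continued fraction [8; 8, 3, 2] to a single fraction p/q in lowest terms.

471/58

Fold from the inside: start with 2/1.
  3 + 1/2 = 7/2
  8 + 2/7 = 58/7
  8 + 7/58 = 471/58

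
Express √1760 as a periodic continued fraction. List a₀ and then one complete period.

[41; 1, 19, 1, 82]

a₀ = ⌊√1760⌋ = 41.
With m₀=0, d₀=1 and mₖ₊₁ = dₖaₖ − mₖ, dₖ₊₁ = (n − mₖ₊₁²)/dₖ, aₖ₊₁ = ⌊(a₀+mₖ₊₁)/dₖ₊₁⌋:
  k=1: m=41, d=79, a=1
  k=2: m=38, d=4, a=19
  k=3: m=38, d=79, a=1
  k=4: m=41, d=1, a=82
d=1 and a=2a₀=82 at k=4, so the next step gives (m, d) = (41, 79) again — its k=1 value — and the period has length 4.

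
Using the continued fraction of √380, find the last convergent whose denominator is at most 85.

1501/77

√380 = [19; 2, 38, …] (period length 2).
Convergents:
  p_0/q_0 = 19/1
  p_1/q_1 = 39/2
  p_2/q_2 = 1501/77
  p_3/q_3 = 3041/156
q_2 = 77 ≤ 85 < 156 = q_3, so the answer is 1501/77.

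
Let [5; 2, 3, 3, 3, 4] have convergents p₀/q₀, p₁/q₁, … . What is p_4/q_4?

413/76

Using pₖ = aₖpₖ₋₁ + pₖ₋₂, qₖ = aₖqₖ₋₁ + qₖ₋₂ (with p₋₁=1, p₋₂=0, q₋₁=0, q₋₂=1):
  k=0: a=5, p=5, q=1
  k=1: a=2, p=11, q=2
  k=2: a=3, p=38, q=7
  k=3: a=3, p=125, q=23
  k=4: a=3, p=413, q=76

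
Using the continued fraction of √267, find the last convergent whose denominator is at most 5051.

√267 = [16; 2, 1, 15, 1, 2, 32, …] (period length 6).
Convergents:
  p_0/q_0 = 16/1
  p_1/q_1 = 33/2
  p_2/q_2 = 49/3
  p_3/q_3 = 768/47
  p_4/q_4 = 817/50
  p_5/q_5 = 2402/147
  p_6/q_6 = 77681/4754
  p_7/q_7 = 157764/9655
q_6 = 4754 ≤ 5051 < 9655 = q_7, so the answer is 77681/4754.

77681/4754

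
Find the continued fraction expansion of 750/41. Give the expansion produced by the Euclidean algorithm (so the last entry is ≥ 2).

750 = 18*41 + 12
41 = 3*12 + 5
12 = 2*5 + 2
5 = 2*2 + 1
2 = 2*1 + 0  (stop)
So 750/41 = [18; 3, 2, 2, 2].

[18; 3, 2, 2, 2]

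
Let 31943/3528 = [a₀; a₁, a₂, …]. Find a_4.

31943 = 9·3528 + 191   →  a_0 = 9
3528 = 18·191 + 90   →  a_1 = 18
191 = 2·90 + 11   →  a_2 = 2
90 = 8·11 + 2   →  a_3 = 8
11 = 5·2 + 1   →  a_4 = 5

5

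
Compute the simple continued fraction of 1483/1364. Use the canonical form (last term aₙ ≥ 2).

[1; 11, 2, 6, 9]

1483 = 1×1364 + 119
1364 = 11×119 + 55
119 = 2×55 + 9
55 = 6×9 + 1
9 = 9×1 + 0  (stop)
So 1483/1364 = [1; 11, 2, 6, 9].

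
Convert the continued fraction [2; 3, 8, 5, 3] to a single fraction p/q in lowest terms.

949/409

Fold from the inside: start with 3/1.
  5 + 1/3 = 16/3
  8 + 3/16 = 131/16
  3 + 16/131 = 409/131
  2 + 131/409 = 949/409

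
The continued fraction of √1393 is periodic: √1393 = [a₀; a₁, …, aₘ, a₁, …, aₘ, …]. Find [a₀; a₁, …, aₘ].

[37; 3, 10, 3, 74]

a₀ = ⌊√1393⌋ = 37.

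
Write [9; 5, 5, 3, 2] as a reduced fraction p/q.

Fold from the inside: start with 2/1.
  3 + 1/2 = 7/2
  5 + 2/7 = 37/7
  5 + 7/37 = 192/37
  9 + 37/192 = 1765/192

1765/192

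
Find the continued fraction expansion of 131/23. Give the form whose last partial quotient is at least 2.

131 = 5×23 + 16
23 = 1×16 + 7
16 = 2×7 + 2
7 = 3×2 + 1
2 = 2×1 + 0  (stop)
So 131/23 = [5; 1, 2, 3, 2].

[5; 1, 2, 3, 2]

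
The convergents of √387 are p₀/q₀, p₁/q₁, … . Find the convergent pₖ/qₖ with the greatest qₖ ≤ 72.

√387 = [19; 1, 2, 19, 2, 1, 38, …] (period length 6).
Convergents:
  p_0/q_0 = 19/1
  p_1/q_1 = 20/1
  p_2/q_2 = 59/3
  p_3/q_3 = 1141/58
  p_4/q_4 = 2341/119
q_3 = 58 ≤ 72 < 119 = q_4, so the answer is 1141/58.

1141/58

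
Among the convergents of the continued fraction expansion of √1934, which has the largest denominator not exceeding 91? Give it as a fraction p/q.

√1934 = [43; 1, 42, 1, 86, …] (period length 4).
Convergents:
  p_0/q_0 = 43/1
  p_1/q_1 = 44/1
  p_2/q_2 = 1891/43
  p_3/q_3 = 1935/44
  p_4/q_4 = 168301/3827
q_3 = 44 ≤ 91 < 3827 = q_4, so the answer is 1935/44.

1935/44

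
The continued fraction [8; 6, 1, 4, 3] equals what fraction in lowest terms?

Using pₖ = aₖpₖ₋₁ + pₖ₋₂ and qₖ = aₖqₖ₋₁ + qₖ₋₂:
  k=0: a=8, p=8, q=1
  k=1: a=6, p=49, q=6
  k=2: a=1, p=57, q=7
  k=3: a=4, p=277, q=34
  k=4: a=3, p=888, q=109

888/109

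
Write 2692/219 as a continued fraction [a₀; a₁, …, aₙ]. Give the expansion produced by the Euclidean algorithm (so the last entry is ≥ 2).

[12; 3, 2, 2, 1, 2, 3]

2692 = 12*219 + 64
219 = 3*64 + 27
64 = 2*27 + 10
27 = 2*10 + 7
10 = 1*7 + 3
7 = 2*3 + 1
3 = 3*1 + 0  (stop)
So 2692/219 = [12; 3, 2, 2, 1, 2, 3].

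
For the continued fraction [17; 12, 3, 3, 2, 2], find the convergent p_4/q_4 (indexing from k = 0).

Using pₖ = aₖpₖ₋₁ + pₖ₋₂, qₖ = aₖqₖ₋₁ + qₖ₋₂ (with p₋₁=1, p₋₂=0, q₋₁=0, q₋₂=1):
  k=0: a=17, p=17, q=1
  k=1: a=12, p=205, q=12
  k=2: a=3, p=632, q=37
  k=3: a=3, p=2101, q=123
  k=4: a=2, p=4834, q=283

4834/283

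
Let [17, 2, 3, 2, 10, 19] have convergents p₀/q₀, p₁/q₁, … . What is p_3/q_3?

Using pₖ = aₖpₖ₋₁ + pₖ₋₂, qₖ = aₖqₖ₋₁ + qₖ₋₂ (with p₋₁=1, p₋₂=0, q₋₁=0, q₋₂=1):
  k=0: a=17, p=17, q=1
  k=1: a=2, p=35, q=2
  k=2: a=3, p=122, q=7
  k=3: a=2, p=279, q=16

279/16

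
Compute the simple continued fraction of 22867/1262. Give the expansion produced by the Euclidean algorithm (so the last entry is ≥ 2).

[18; 8, 2, 1, 3, 1, 10]

22867 = 18×1262 + 151
1262 = 8×151 + 54
151 = 2×54 + 43
54 = 1×43 + 11
43 = 3×11 + 10
11 = 1×10 + 1
10 = 10×1 + 0  (stop)
So 22867/1262 = [18; 8, 2, 1, 3, 1, 10].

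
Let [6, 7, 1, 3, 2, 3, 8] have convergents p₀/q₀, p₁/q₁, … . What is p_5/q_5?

Using pₖ = aₖpₖ₋₁ + pₖ₋₂, qₖ = aₖqₖ₋₁ + qₖ₋₂ (with p₋₁=1, p₋₂=0, q₋₁=0, q₋₂=1):
  k=0: a=6, p=6, q=1
  k=1: a=7, p=43, q=7
  k=2: a=1, p=49, q=8
  k=3: a=3, p=190, q=31
  k=4: a=2, p=429, q=70
  k=5: a=3, p=1477, q=241

1477/241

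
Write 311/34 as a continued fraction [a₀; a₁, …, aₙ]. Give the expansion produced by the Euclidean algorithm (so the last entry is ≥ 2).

[9; 6, 1, 4]

311 = 9·34 + 5
34 = 6·5 + 4
5 = 1·4 + 1
4 = 4·1 + 0  (stop)
So 311/34 = [9; 6, 1, 4].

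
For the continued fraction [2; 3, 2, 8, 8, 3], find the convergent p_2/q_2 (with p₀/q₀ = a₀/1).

16/7

Using pₖ = aₖpₖ₋₁ + pₖ₋₂, qₖ = aₖqₖ₋₁ + qₖ₋₂ (with p₋₁=1, p₋₂=0, q₋₁=0, q₋₂=1):
  k=0: a=2, p=2, q=1
  k=1: a=3, p=7, q=3
  k=2: a=2, p=16, q=7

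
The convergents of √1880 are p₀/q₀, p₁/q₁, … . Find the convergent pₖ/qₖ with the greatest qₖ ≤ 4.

130/3

√1880 = [43; 2, 1, 3, 1, 2, 86, …] (period length 6).
Convergents:
  p_0/q_0 = 43/1
  p_1/q_1 = 87/2
  p_2/q_2 = 130/3
  p_3/q_3 = 477/11
q_2 = 3 ≤ 4 < 11 = q_3, so the answer is 130/3.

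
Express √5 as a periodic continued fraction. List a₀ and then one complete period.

[2; 4]

a₀ = ⌊√5⌋ = 2.
With m₀=0, d₀=1 and mₖ₊₁ = dₖaₖ − mₖ, dₖ₊₁ = (n − mₖ₊₁²)/dₖ, aₖ₊₁ = ⌊(a₀+mₖ₊₁)/dₖ₊₁⌋:
  k=1: m=2, d=1, a=4
d=1 and a=2a₀=4 at k=1, so the next step gives (m, d) = (2, 1) again — its k=1 value — and the period has length 1.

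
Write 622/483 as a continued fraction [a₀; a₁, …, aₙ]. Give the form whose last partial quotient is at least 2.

622 = 1*483 + 139
483 = 3*139 + 66
139 = 2*66 + 7
66 = 9*7 + 3
7 = 2*3 + 1
3 = 3*1 + 0  (stop)
So 622/483 = [1; 3, 2, 9, 2, 3].

[1; 3, 2, 9, 2, 3]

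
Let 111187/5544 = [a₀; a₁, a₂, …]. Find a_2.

111187 = 20·5544 + 307   →  a_0 = 20
5544 = 18·307 + 18   →  a_1 = 18
307 = 17·18 + 1   →  a_2 = 17

17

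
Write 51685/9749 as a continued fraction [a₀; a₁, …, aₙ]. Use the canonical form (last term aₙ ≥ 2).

51685 = 5×9749 + 2940
9749 = 3×2940 + 929
2940 = 3×929 + 153
929 = 6×153 + 11
153 = 13×11 + 10
11 = 1×10 + 1
10 = 10×1 + 0  (stop)
So 51685/9749 = [5; 3, 3, 6, 13, 1, 10].

[5; 3, 3, 6, 13, 1, 10]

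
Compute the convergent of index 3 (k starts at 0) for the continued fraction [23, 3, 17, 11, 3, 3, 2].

13413/575

Using pₖ = aₖpₖ₋₁ + pₖ₋₂, qₖ = aₖqₖ₋₁ + qₖ₋₂ (with p₋₁=1, p₋₂=0, q₋₁=0, q₋₂=1):
  k=0: a=23, p=23, q=1
  k=1: a=3, p=70, q=3
  k=2: a=17, p=1213, q=52
  k=3: a=11, p=13413, q=575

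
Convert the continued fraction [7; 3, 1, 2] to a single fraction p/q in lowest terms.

80/11

Using pₖ = aₖpₖ₋₁ + pₖ₋₂ and qₖ = aₖqₖ₋₁ + qₖ₋₂:
  k=0: a=7, p=7, q=1
  k=1: a=3, p=22, q=3
  k=2: a=1, p=29, q=4
  k=3: a=2, p=80, q=11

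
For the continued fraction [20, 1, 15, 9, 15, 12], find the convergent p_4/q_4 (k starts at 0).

Using pₖ = aₖpₖ₋₁ + pₖ₋₂, qₖ = aₖqₖ₋₁ + qₖ₋₂ (with p₋₁=1, p₋₂=0, q₋₁=0, q₋₂=1):
  k=0: a=20, p=20, q=1
  k=1: a=1, p=21, q=1
  k=2: a=15, p=335, q=16
  k=3: a=9, p=3036, q=145
  k=4: a=15, p=45875, q=2191

45875/2191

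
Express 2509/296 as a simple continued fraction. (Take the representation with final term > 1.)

[8; 2, 10, 14]

2509 = 8*296 + 141
296 = 2*141 + 14
141 = 10*14 + 1
14 = 14*1 + 0  (stop)
So 2509/296 = [8; 2, 10, 14].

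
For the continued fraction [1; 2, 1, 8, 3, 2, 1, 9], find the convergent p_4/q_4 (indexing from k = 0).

109/81

Using pₖ = aₖpₖ₋₁ + pₖ₋₂, qₖ = aₖqₖ₋₁ + qₖ₋₂ (with p₋₁=1, p₋₂=0, q₋₁=0, q₋₂=1):
  k=0: a=1, p=1, q=1
  k=1: a=2, p=3, q=2
  k=2: a=1, p=4, q=3
  k=3: a=8, p=35, q=26
  k=4: a=3, p=109, q=81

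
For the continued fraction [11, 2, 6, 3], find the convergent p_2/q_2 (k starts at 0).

149/13

Using pₖ = aₖpₖ₋₁ + pₖ₋₂, qₖ = aₖqₖ₋₁ + qₖ₋₂ (with p₋₁=1, p₋₂=0, q₋₁=0, q₋₂=1):
  k=0: a=11, p=11, q=1
  k=1: a=2, p=23, q=2
  k=2: a=6, p=149, q=13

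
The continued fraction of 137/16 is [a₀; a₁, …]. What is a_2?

137 = 8·16 + 9   →  a_0 = 8
16 = 1·9 + 7   →  a_1 = 1
9 = 1·7 + 2   →  a_2 = 1

1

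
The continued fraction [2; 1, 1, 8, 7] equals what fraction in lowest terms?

306/121

Fold from the inside: start with 7/1.
  8 + 1/7 = 57/7
  1 + 7/57 = 64/57
  1 + 57/64 = 121/64
  2 + 64/121 = 306/121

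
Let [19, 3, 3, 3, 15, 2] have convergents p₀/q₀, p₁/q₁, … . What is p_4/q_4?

Using pₖ = aₖpₖ₋₁ + pₖ₋₂, qₖ = aₖqₖ₋₁ + qₖ₋₂ (with p₋₁=1, p₋₂=0, q₋₁=0, q₋₂=1):
  k=0: a=19, p=19, q=1
  k=1: a=3, p=58, q=3
  k=2: a=3, p=193, q=10
  k=3: a=3, p=637, q=33
  k=4: a=15, p=9748, q=505

9748/505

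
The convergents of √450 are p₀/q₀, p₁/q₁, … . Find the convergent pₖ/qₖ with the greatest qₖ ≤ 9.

106/5

√450 = [21; 4, 1, 2, 4, 2, 1, 4, 42, …] (period length 8).
Convergents:
  p_0/q_0 = 21/1
  p_1/q_1 = 85/4
  p_2/q_2 = 106/5
  p_3/q_3 = 297/14
q_2 = 5 ≤ 9 < 14 = q_3, so the answer is 106/5.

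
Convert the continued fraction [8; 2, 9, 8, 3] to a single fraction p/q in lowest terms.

4076/481

Using pₖ = aₖpₖ₋₁ + pₖ₋₂ and qₖ = aₖqₖ₋₁ + qₖ₋₂:
  k=0: a=8, p=8, q=1
  k=1: a=2, p=17, q=2
  k=2: a=9, p=161, q=19
  k=3: a=8, p=1305, q=154
  k=4: a=3, p=4076, q=481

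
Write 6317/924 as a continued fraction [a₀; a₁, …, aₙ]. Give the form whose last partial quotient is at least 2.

6317 = 6·924 + 773
924 = 1·773 + 151
773 = 5·151 + 18
151 = 8·18 + 7
18 = 2·7 + 4
7 = 1·4 + 3
4 = 1·3 + 1
3 = 3·1 + 0  (stop)
So 6317/924 = [6; 1, 5, 8, 2, 1, 1, 3].

[6; 1, 5, 8, 2, 1, 1, 3]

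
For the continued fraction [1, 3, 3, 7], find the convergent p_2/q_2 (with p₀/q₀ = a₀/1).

13/10

Using pₖ = aₖpₖ₋₁ + pₖ₋₂, qₖ = aₖqₖ₋₁ + qₖ₋₂ (with p₋₁=1, p₋₂=0, q₋₁=0, q₋₂=1):
  k=0: a=1, p=1, q=1
  k=1: a=3, p=4, q=3
  k=2: a=3, p=13, q=10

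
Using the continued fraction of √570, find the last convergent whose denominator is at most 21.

191/8

√570 = [23; 1, 6, 1, 46, …] (period length 4).
Convergents:
  p_0/q_0 = 23/1
  p_1/q_1 = 24/1
  p_2/q_2 = 167/7
  p_3/q_3 = 191/8
  p_4/q_4 = 8953/375
q_3 = 8 ≤ 21 < 375 = q_4, so the answer is 191/8.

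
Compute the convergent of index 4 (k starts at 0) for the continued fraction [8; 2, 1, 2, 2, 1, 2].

159/19

Using pₖ = aₖpₖ₋₁ + pₖ₋₂, qₖ = aₖqₖ₋₁ + qₖ₋₂ (with p₋₁=1, p₋₂=0, q₋₁=0, q₋₂=1):
  k=0: a=8, p=8, q=1
  k=1: a=2, p=17, q=2
  k=2: a=1, p=25, q=3
  k=3: a=2, p=67, q=8
  k=4: a=2, p=159, q=19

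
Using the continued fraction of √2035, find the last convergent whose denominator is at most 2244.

√2035 = [45; 9, 90, …] (period length 2).
Convergents:
  p_0/q_0 = 45/1
  p_1/q_1 = 406/9
  p_2/q_2 = 36585/811
  p_3/q_3 = 329671/7308
q_2 = 811 ≤ 2244 < 7308 = q_3, so the answer is 36585/811.

36585/811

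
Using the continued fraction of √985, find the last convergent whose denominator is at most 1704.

51314/1635

√985 = [31; 2, 1, 1, 2, 62, …] (period length 5).
Convergents:
  p_0/q_0 = 31/1
  p_1/q_1 = 63/2
  p_2/q_2 = 94/3
  p_3/q_3 = 157/5
  p_4/q_4 = 408/13
  p_5/q_5 = 25453/811
  p_6/q_6 = 51314/1635
  p_7/q_7 = 76767/2446
q_6 = 1635 ≤ 1704 < 2446 = q_7, so the answer is 51314/1635.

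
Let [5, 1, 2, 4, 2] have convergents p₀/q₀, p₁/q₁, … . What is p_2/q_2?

17/3

Using pₖ = aₖpₖ₋₁ + pₖ₋₂, qₖ = aₖqₖ₋₁ + qₖ₋₂ (with p₋₁=1, p₋₂=0, q₋₁=0, q₋₂=1):
  k=0: a=5, p=5, q=1
  k=1: a=1, p=6, q=1
  k=2: a=2, p=17, q=3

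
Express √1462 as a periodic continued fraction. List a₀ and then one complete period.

a₀ = ⌊√1462⌋ = 38.
With m₀=0, d₀=1 and mₖ₊₁ = dₖaₖ − mₖ, dₖ₊₁ = (n − mₖ₊₁²)/dₖ, aₖ₊₁ = ⌊(a₀+mₖ₊₁)/dₖ₊₁⌋:
  k=1: m=38, d=18, a=4
  k=2: m=34, d=17, a=4
  k=3: m=34, d=18, a=4
  k=4: m=38, d=1, a=76
d=1 and a=2a₀=76 at k=4, so the next step gives (m, d) = (38, 18) again — its k=1 value — and the period has length 4.

[38; 4, 4, 4, 76]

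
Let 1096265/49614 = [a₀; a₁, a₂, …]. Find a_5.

12

1096265 = 22·49614 + 4757   →  a_0 = 22
49614 = 10·4757 + 2044   →  a_1 = 10
4757 = 2·2044 + 669   →  a_2 = 2
2044 = 3·669 + 37   →  a_3 = 3
669 = 18·37 + 3   →  a_4 = 18
37 = 12·3 + 1   →  a_5 = 12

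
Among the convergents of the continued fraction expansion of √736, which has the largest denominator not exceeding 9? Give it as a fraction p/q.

217/8

√736 = [27; 7, 1, 2, 1, 2, 1, 7, 54, …] (period length 8).
Convergents:
  p_0/q_0 = 27/1
  p_1/q_1 = 190/7
  p_2/q_2 = 217/8
  p_3/q_3 = 624/23
q_2 = 8 ≤ 9 < 23 = q_3, so the answer is 217/8.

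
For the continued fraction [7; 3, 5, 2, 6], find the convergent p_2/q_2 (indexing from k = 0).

Using pₖ = aₖpₖ₋₁ + pₖ₋₂, qₖ = aₖqₖ₋₁ + qₖ₋₂ (with p₋₁=1, p₋₂=0, q₋₁=0, q₋₂=1):
  k=0: a=7, p=7, q=1
  k=1: a=3, p=22, q=3
  k=2: a=5, p=117, q=16

117/16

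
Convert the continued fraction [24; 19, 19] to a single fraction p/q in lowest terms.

Fold from the inside: start with 19/1.
  19 + 1/19 = 362/19
  24 + 19/362 = 8707/362

8707/362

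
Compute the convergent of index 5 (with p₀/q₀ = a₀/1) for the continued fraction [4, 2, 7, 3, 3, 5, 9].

Using pₖ = aₖpₖ₋₁ + pₖ₋₂, qₖ = aₖqₖ₋₁ + qₖ₋₂ (with p₋₁=1, p₋₂=0, q₋₁=0, q₋₂=1):
  k=0: a=4, p=4, q=1
  k=1: a=2, p=9, q=2
  k=2: a=7, p=67, q=15
  k=3: a=3, p=210, q=47
  k=4: a=3, p=697, q=156
  k=5: a=5, p=3695, q=827

3695/827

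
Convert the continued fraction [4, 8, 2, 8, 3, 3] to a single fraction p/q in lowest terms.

Fold from the inside: start with 3/1.
  3 + 1/3 = 10/3
  8 + 3/10 = 83/10
  2 + 10/83 = 176/83
  8 + 83/176 = 1491/176
  4 + 176/1491 = 6140/1491

6140/1491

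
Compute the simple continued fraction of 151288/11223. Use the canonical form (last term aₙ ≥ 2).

[13; 2, 12, 9, 12, 4]

151288 = 13*11223 + 5389
11223 = 2*5389 + 445
5389 = 12*445 + 49
445 = 9*49 + 4
49 = 12*4 + 1
4 = 4*1 + 0  (stop)
So 151288/11223 = [13; 2, 12, 9, 12, 4].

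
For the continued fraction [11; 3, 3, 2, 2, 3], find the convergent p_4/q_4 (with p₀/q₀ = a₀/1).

633/56

Using pₖ = aₖpₖ₋₁ + pₖ₋₂, qₖ = aₖqₖ₋₁ + qₖ₋₂ (with p₋₁=1, p₋₂=0, q₋₁=0, q₋₂=1):
  k=0: a=11, p=11, q=1
  k=1: a=3, p=34, q=3
  k=2: a=3, p=113, q=10
  k=3: a=2, p=260, q=23
  k=4: a=2, p=633, q=56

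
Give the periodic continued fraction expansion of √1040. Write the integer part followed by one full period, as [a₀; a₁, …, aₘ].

[32; 4, 64]

a₀ = ⌊√1040⌋ = 32.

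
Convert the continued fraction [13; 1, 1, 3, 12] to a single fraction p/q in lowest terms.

1167/86

Using pₖ = aₖpₖ₋₁ + pₖ₋₂ and qₖ = aₖqₖ₋₁ + qₖ₋₂:
  k=0: a=13, p=13, q=1
  k=1: a=1, p=14, q=1
  k=2: a=1, p=27, q=2
  k=3: a=3, p=95, q=7
  k=4: a=12, p=1167, q=86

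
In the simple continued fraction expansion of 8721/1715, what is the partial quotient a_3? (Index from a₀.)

8721 = 5·1715 + 146   →  a_0 = 5
1715 = 11·146 + 109   →  a_1 = 11
146 = 1·109 + 37   →  a_2 = 1
109 = 2·37 + 35   →  a_3 = 2

2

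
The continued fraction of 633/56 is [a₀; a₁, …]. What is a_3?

633 = 11·56 + 17   →  a_0 = 11
56 = 3·17 + 5   →  a_1 = 3
17 = 3·5 + 2   →  a_2 = 3
5 = 2·2 + 1   →  a_3 = 2

2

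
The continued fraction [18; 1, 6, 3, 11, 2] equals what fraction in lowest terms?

Using pₖ = aₖpₖ₋₁ + pₖ₋₂ and qₖ = aₖqₖ₋₁ + qₖ₋₂:
  k=0: a=18, p=18, q=1
  k=1: a=1, p=19, q=1
  k=2: a=6, p=132, q=7
  k=3: a=3, p=415, q=22
  k=4: a=11, p=4697, q=249
  k=5: a=2, p=9809, q=520

9809/520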